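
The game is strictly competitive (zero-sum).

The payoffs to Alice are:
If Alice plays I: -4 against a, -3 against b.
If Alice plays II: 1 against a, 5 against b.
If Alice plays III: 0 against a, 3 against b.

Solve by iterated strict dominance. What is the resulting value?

Column b is strictly dominated by a for Bob (-4<-3, 1<5, 0<3); eliminate b.
Row III is strictly dominated by row II (1>0); eliminate III.
Row I is strictly dominated by row II (1>-4); eliminate I.
Only (II, a) remains, with payoff 1.

1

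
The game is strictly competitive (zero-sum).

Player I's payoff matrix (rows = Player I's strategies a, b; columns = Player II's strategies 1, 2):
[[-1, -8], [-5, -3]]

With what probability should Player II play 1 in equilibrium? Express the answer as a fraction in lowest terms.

5/9

Row minima are -8 and -5, so Player I's maximin is -5; column maxima are -1 and -3, so Player II's minimax is -3. These differ, so the equilibrium is in mixed strategies.
Let Player II play 1 with probability q. Player I is indifferent when −q − 8(1−q) = −5q − 3(1−q), giving q = 5/9.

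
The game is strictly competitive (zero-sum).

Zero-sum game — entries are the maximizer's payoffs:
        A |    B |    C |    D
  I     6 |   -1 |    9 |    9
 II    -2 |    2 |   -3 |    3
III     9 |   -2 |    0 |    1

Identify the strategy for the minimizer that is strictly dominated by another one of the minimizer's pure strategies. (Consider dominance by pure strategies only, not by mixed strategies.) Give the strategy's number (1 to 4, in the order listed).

4

The minimizer prefers columns that give the maximizer less. Compare D with B: -1 < 9, 2 < 3, -2 < 1.
So B strictly dominates D for the minimizer; D is strictly dominated.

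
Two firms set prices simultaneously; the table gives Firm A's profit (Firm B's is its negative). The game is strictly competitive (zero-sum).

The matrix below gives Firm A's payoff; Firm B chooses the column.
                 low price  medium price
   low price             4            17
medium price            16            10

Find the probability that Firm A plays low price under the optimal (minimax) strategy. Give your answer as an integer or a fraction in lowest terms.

Row minima are 4 and 10, so Firm A's maximin is 10; column maxima are 16 and 17, so Firm B's minimax is 16. These differ, so the equilibrium is in mixed strategies.
Let Firm A play low price with probability p. Firm B is indifferent when 4p + 16(1−p) = 17p + 10(1−p), giving p = 6/19.

6/19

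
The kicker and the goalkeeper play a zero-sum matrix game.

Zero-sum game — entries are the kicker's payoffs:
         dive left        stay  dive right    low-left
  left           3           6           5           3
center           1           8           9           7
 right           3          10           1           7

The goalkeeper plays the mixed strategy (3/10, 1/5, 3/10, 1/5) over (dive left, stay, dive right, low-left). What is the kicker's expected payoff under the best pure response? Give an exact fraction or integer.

left: (3)·(3/10) + (6)·(1/5) + (5)·(3/10) + (3)·(1/5) = 21/5.
center: (1)·(3/10) + (8)·(1/5) + (9)·(3/10) + (7)·(1/5) = 6.
right: (3)·(3/10) + (10)·(1/5) + (1)·(3/10) + (7)·(1/5) = 23/5.
The best pure response is center with expected payoff 6.

6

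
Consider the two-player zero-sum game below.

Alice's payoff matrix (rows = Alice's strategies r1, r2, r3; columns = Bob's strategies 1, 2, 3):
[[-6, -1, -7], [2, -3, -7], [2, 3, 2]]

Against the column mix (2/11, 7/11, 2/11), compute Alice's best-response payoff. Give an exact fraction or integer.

r1: (-6)·(2/11) + (-1)·(7/11) + (-7)·(2/11) = -3.
r2: (2)·(2/11) + (-3)·(7/11) + (-7)·(2/11) = -31/11.
r3: (2)·(2/11) + (3)·(7/11) + (2)·(2/11) = 29/11.
The best pure response is r3 with expected payoff 29/11.

29/11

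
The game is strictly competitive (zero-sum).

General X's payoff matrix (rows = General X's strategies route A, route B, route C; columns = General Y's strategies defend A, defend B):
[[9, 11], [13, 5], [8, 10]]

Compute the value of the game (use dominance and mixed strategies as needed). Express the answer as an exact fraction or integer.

49/5

Row route C is strictly dominated by row route A, so General X never plays it.
The remaining 2×2 game on (route A, route B) × (defend A, defend B) has no saddle point. Let General X play route A with probability p; indifference gives 9p + 13(1−p) = 11p + 5(1−p), so p = 4/5.
Similarly General Y's optimal q on defend A is 3/5, and the value is 9·(3/5) + (11)·(2/5) = 49/5.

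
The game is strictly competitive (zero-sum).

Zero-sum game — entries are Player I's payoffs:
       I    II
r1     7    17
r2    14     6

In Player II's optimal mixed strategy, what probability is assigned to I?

Row minima are 7 and 6, so Player I's maximin is 7; column maxima are 14 and 17, so Player II's minimax is 14. These differ, so the equilibrium is in mixed strategies.
Let Player II play I with probability q. Player I is indifferent when 7q + 17(1−q) = 14q + 6(1−q), giving q = 11/18.

11/18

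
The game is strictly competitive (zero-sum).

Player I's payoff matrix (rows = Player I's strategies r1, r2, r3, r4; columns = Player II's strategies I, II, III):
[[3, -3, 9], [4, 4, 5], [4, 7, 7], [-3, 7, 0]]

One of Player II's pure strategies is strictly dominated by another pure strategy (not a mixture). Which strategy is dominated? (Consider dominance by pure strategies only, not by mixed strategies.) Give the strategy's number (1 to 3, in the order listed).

3

Player II prefers columns that give Player I less. Compare III with I: 3 < 9, 4 < 5, 4 < 7, -3 < 0.
So I strictly dominates III for Player II; III is strictly dominated.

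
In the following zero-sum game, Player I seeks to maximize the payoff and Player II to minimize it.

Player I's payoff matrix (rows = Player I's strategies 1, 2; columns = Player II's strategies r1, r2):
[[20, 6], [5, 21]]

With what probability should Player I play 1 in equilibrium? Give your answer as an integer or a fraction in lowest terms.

Row minima are 6 and 5, so Player I's maximin is 6; column maxima are 20 and 21, so Player II's minimax is 20. These differ, so the equilibrium is in mixed strategies.
Let Player I play 1 with probability p. Player II is indifferent when 20p + 5(1−p) = 6p + 21(1−p), giving p = 8/15.

8/15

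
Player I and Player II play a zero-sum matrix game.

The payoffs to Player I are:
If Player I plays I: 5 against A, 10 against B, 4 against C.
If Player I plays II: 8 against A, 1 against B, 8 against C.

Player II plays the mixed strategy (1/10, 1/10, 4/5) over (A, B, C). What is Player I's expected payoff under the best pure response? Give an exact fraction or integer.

I: (5)·(1/10) + (10)·(1/10) + (4)·(4/5) = 47/10.
II: (8)·(1/10) + (1)·(1/10) + (8)·(4/5) = 73/10.
The best pure response is II with expected payoff 73/10.

73/10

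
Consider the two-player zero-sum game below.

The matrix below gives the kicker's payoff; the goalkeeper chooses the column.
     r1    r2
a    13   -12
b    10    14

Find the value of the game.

302/29

Row minima are -12 and 10, so the kicker's maximin is 10; column maxima are 13 and 14, so the goalkeeper's minimax is 13. These differ, so the equilibrium is in mixed strategies.
Let the kicker play a with probability p. The goalkeeper is indifferent when 13p + 10(1−p) = −12p + 14(1−p), giving p = 4/29.
Let the goalkeeper play r1 with probability q. The kicker is indifferent when 13q − 12(1−q) = 10q + 14(1−q), giving q = 26/29.
The value is 13·(26/29) + (-12)·(3/29) = 302/29.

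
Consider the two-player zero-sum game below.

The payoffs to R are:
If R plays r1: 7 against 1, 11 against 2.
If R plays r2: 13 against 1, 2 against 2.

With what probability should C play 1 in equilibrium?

Row minima are 7 and 2, so R's maximin is 7; column maxima are 13 and 11, so C's minimax is 11. These differ, so the equilibrium is in mixed strategies.
Let C play 1 with probability q. R is indifferent when 7q + 11(1−q) = 13q + 2(1−q), giving q = 3/5.

3/5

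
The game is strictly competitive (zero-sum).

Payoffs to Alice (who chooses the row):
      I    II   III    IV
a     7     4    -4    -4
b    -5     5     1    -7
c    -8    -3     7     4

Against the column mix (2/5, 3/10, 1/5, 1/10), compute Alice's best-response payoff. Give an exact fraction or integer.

14/5

a: (7)·(2/5) + (4)·(3/10) + (-4)·(1/5) + (-4)·(1/10) = 14/5.
b: (-5)·(2/5) + (5)·(3/10) + (1)·(1/5) + (-7)·(1/10) = -1.
c: (-8)·(2/5) + (-3)·(3/10) + (7)·(1/5) + (4)·(1/10) = -23/10.
The best pure response is a with expected payoff 14/5.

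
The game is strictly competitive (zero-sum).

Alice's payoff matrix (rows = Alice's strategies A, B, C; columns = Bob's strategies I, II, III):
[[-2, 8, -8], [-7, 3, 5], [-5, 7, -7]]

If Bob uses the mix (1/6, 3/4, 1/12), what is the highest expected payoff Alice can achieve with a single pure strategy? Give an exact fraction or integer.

5

A: (-2)·(1/6) + (8)·(3/4) + (-8)·(1/12) = 5.
B: (-7)·(1/6) + (3)·(3/4) + (5)·(1/12) = 3/2.
C: (-5)·(1/6) + (7)·(3/4) + (-7)·(1/12) = 23/6.
The best pure response is A with expected payoff 5.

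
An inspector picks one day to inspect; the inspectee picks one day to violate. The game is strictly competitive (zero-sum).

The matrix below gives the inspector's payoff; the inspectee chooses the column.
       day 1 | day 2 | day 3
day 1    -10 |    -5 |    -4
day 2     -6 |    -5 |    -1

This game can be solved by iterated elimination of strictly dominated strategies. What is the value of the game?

Column day 3 is strictly dominated by day 1 for the inspectee (-10<-4, -6<-1); eliminate day 3.
Column day 2 is strictly dominated by day 1 for the inspectee (-10<-5, -6<-5); eliminate day 2.
Row day 1 is strictly dominated by row day 2 (-6>-10); eliminate day 1.
Only (day 2, day 1) remains, with payoff -6.

-6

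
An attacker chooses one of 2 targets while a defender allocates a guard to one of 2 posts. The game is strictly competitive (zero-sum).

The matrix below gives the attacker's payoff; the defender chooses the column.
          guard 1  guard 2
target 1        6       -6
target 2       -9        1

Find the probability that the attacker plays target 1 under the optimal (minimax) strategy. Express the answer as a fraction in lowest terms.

Row minima are -6 and -9, so the attacker's maximin is -6; column maxima are 6 and 1, so the defender's minimax is 1. These differ, so the equilibrium is in mixed strategies.
Let the attacker play target 1 with probability p. The defender is indifferent when 6p − 9(1−p) = −6p + (1−p), giving p = 5/11.

5/11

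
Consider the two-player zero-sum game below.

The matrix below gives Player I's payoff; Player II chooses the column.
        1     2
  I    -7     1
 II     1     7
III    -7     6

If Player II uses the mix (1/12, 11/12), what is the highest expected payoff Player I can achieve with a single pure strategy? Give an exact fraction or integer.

13/2

I: (-7)·(1/12) + (1)·(11/12) = 1/3.
II: (1)·(1/12) + (7)·(11/12) = 13/2.
III: (-7)·(1/12) + (6)·(11/12) = 59/12.
The best pure response is II with expected payoff 13/2.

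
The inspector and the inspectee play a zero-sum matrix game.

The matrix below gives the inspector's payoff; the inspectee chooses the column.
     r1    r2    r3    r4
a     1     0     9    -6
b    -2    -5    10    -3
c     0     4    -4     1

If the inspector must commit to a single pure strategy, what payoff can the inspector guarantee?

The worst-case payoff for each row is a: -6, b: -5, c: -4.
The best of these is -4.

-4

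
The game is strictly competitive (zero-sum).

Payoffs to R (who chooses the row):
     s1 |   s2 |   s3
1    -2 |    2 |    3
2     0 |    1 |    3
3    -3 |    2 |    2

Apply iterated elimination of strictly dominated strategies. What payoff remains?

0

Column s3 is strictly dominated by s1 for C (-2<3, 0<3, -3<2); eliminate s3.
Column s2 is strictly dominated by s1 for C (-2<2, 0<1, -3<2); eliminate s2.
Row 1 is strictly dominated by row 2 (0>-2); eliminate 1.
Row 3 is strictly dominated by row 2 (0>-3); eliminate 3.
Only (2, s1) remains, with payoff 0.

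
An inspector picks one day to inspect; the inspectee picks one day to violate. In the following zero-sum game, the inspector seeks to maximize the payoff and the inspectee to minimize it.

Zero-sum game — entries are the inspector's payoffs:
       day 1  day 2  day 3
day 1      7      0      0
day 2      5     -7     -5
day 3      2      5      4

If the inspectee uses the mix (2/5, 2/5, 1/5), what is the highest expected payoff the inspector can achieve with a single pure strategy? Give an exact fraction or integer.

day 1: (7)·(2/5) + (0)·(2/5) + (0)·(1/5) = 14/5.
day 2: (5)·(2/5) + (-7)·(2/5) + (-5)·(1/5) = -9/5.
day 3: (2)·(2/5) + (5)·(2/5) + (4)·(1/5) = 18/5.
The best pure response is day 3 with expected payoff 18/5.

18/5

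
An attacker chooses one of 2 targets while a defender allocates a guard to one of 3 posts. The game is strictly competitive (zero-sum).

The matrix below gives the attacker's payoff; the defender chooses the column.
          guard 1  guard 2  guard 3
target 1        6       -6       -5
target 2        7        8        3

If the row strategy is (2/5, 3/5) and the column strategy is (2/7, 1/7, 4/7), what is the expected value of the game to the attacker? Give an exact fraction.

74/35

Against (2/7, 1/7, 4/7), each row's expected payoff is target 1: -2; target 2: 34/7.
Taking the (2/5, 3/5)-weighted average: (2/5)·(-2) + (3/5)·(34/7) = 74/35.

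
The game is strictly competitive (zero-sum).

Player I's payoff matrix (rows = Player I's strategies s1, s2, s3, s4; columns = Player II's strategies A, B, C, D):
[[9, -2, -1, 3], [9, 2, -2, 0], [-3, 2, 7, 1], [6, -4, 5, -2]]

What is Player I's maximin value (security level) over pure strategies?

The worst-case payoff for each row is s1: -2, s2: -2, s3: -3, s4: -4.
The best of these is -2.

-2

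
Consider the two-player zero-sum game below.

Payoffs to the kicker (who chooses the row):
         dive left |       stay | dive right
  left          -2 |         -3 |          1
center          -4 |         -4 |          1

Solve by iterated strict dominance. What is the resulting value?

-3

Column dive right is strictly dominated by dive left for the goalkeeper (-2<1, -4<1); eliminate dive right.
Row center is strictly dominated by row left (-2>-4, -3>-4); eliminate center.
Column dive left is strictly dominated by stay for the goalkeeper (-3<-2); eliminate dive left.
Only (left, stay) remains, with payoff -3.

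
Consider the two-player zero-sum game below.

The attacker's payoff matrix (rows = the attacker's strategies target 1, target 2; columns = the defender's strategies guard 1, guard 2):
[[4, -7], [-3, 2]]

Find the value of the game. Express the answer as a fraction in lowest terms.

-13/16

Row minima are -7 and -3, so the attacker's maximin is -3; column maxima are 4 and 2, so the defender's minimax is 2. These differ, so the equilibrium is in mixed strategies.
Let the attacker play target 1 with probability p. The defender is indifferent when 4p − 3(1−p) = −7p + 2(1−p), giving p = 5/16.
Let the defender play guard 1 with probability q. The attacker is indifferent when 4q − 7(1−q) = −3q + 2(1−q), giving q = 9/16.
The value is 4·(9/16) + (-7)·(7/16) = -13/16.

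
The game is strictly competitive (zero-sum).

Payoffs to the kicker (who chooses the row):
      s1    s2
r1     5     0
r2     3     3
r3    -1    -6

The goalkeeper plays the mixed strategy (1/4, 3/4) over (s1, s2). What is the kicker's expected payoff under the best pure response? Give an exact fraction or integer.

r1: (5)·(1/4) + (0)·(3/4) = 5/4.
r2: (3)·(1/4) + (3)·(3/4) = 3.
r3: (-1)·(1/4) + (-6)·(3/4) = -19/4.
The best pure response is r2 with expected payoff 3.

3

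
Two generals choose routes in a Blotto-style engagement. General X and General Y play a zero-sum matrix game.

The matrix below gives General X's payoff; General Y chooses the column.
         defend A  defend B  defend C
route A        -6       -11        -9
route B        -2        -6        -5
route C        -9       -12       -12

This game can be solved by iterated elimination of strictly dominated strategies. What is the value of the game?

-6

Row route A is strictly dominated by row route B (-2>-6, -6>-11, -5>-9); eliminate route A.
Column defend A is strictly dominated by defend B for General Y (-6<-2, -12<-9); eliminate defend A.
Row route C is strictly dominated by row route B (-6>-12, -5>-12); eliminate route C.
Column defend C is strictly dominated by defend B for General Y (-6<-5); eliminate defend C.
Only (route B, defend B) remains, with payoff -6.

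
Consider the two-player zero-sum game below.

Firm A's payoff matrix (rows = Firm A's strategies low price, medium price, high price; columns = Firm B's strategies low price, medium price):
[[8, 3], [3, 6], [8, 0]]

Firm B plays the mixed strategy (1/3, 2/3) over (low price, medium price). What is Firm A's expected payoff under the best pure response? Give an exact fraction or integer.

5

low price: (8)·(1/3) + (3)·(2/3) = 14/3.
medium price: (3)·(1/3) + (6)·(2/3) = 5.
high price: (8)·(1/3) + (0)·(2/3) = 8/3.
The best pure response is medium price with expected payoff 5.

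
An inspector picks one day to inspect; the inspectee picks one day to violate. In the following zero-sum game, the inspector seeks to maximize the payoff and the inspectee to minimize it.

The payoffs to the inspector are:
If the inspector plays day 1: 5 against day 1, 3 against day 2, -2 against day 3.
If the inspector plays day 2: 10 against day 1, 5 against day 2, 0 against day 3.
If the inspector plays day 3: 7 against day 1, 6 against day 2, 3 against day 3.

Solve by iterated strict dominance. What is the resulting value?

Column day 1 is strictly dominated by day 2 for the inspectee (3<5, 5<10, 6<7); eliminate day 1.
Column day 2 is strictly dominated by day 3 for the inspectee (-2<3, 0<5, 3<6); eliminate day 2.
Row day 1 is strictly dominated by row day 2 (0>-2); eliminate day 1.
Row day 2 is strictly dominated by row day 3 (3>0); eliminate day 2.
Only (day 3, day 3) remains, with payoff 3.

3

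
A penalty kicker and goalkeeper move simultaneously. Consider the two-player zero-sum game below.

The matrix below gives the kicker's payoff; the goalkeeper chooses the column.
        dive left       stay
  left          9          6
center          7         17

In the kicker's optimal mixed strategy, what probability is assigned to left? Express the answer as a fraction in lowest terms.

Row minima are 6 and 7, so the kicker's maximin is 7; column maxima are 9 and 17, so the goalkeeper's minimax is 9. These differ, so the equilibrium is in mixed strategies.
Let the kicker play left with probability p. The goalkeeper is indifferent when 9p + 7(1−p) = 6p + 17(1−p), giving p = 10/13.

10/13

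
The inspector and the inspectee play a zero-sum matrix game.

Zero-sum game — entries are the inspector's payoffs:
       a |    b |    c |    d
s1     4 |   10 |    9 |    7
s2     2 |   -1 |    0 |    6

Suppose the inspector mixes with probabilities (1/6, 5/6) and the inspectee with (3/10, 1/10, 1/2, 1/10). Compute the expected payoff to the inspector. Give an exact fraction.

43/20

Against (3/10, 1/10, 1/2, 1/10), each row's expected payoff is s1: 37/5; s2: 11/10.
Taking the (1/6, 5/6)-weighted average: (1/6)·(37/5) + (5/6)·(11/10) = 43/20.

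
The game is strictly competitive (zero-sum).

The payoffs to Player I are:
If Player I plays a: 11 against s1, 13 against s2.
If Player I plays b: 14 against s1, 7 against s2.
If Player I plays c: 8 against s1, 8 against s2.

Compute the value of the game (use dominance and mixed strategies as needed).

Row c is strictly dominated by row a, so Player I never plays it.
The remaining 2×2 game on (a, b) × (s1, s2) has no saddle point. Let Player I play a with probability p; indifference gives 11p + 14(1−p) = 13p + 7(1−p), so p = 7/9.
Similarly Player II's optimal q on s1 is 2/3, and the value is 11·(2/3) + (13)·(1/3) = 35/3.

35/3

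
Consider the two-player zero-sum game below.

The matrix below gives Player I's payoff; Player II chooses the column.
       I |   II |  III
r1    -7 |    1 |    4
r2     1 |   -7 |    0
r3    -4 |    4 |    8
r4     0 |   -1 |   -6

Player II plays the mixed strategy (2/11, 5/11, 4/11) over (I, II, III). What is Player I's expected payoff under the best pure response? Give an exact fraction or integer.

r1: (-7)·(2/11) + (1)·(5/11) + (4)·(4/11) = 7/11.
r2: (1)·(2/11) + (-7)·(5/11) + (0)·(4/11) = -3.
r3: (-4)·(2/11) + (4)·(5/11) + (8)·(4/11) = 4.
r4: (0)·(2/11) + (-1)·(5/11) + (-6)·(4/11) = -29/11.
The best pure response is r3 with expected payoff 4.

4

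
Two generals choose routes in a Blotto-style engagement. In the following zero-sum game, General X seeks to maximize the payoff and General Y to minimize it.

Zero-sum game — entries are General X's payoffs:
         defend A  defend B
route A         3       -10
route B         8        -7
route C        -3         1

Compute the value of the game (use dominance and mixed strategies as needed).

-13/19

Row route A is strictly dominated by row route B, so General X never plays it.
The remaining 2×2 game on (route B, route C) × (defend A, defend B) has no saddle point. Let General X play route B with probability p; indifference gives 8p − 3(1−p) = −7p + (1−p), so p = 4/19.
Similarly General Y's optimal q on defend A is 8/19, and the value is 8·(8/19) + (-7)·(11/19) = -13/19.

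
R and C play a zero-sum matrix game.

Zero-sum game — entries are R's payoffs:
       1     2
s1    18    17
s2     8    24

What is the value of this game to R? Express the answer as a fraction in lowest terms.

Row minima are 17 and 8, so R's maximin is 17; column maxima are 18 and 24, so C's minimax is 18. These differ, so the equilibrium is in mixed strategies.
Let R play s1 with probability p. C is indifferent when 18p + 8(1−p) = 17p + 24(1−p), giving p = 16/17.
Let C play 1 with probability q. R is indifferent when 18q + 17(1−q) = 8q + 24(1−q), giving q = 7/17.
The value is 18·(7/17) + (17)·(10/17) = 296/17.

296/17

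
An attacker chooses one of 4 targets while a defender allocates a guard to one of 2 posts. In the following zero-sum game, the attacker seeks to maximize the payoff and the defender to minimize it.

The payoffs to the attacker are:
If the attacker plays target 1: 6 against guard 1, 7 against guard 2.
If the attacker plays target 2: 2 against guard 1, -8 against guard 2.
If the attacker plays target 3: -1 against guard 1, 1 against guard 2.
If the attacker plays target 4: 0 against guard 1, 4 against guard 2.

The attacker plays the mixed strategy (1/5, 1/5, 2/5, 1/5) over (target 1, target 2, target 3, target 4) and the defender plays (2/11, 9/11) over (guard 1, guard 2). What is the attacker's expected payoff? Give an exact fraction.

Against (2/11, 9/11), each row's expected payoff is target 1: 75/11; target 2: -68/11; target 3: 7/11; target 4: 36/11.
Taking the (1/5, 1/5, 2/5, 1/5)-weighted average: (1/5)·(75/11) + (1/5)·(-68/11) + (2/5)·(7/11) + (1/5)·(36/11) = 57/55.

57/55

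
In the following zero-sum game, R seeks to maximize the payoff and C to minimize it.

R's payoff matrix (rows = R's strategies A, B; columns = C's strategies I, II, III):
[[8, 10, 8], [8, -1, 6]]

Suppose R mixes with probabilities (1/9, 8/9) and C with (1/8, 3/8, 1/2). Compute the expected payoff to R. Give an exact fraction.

151/36

Against (1/8, 3/8, 1/2), each row's expected payoff is A: 35/4; B: 29/8.
Taking the (1/9, 8/9)-weighted average: (1/9)·(35/4) + (8/9)·(29/8) = 151/36.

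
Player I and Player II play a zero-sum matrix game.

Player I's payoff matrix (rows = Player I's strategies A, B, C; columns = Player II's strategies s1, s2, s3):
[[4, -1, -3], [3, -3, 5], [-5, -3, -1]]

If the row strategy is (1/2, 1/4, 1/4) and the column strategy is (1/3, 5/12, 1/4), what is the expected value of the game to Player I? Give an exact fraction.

-11/24

Against (1/3, 5/12, 1/4), each row's expected payoff is A: 1/6; B: 1; C: -19/6.
Taking the (1/2, 1/4, 1/4)-weighted average: (1/2)·(1/6) + (1/4)·(1) + (1/4)·(-19/6) = -11/24.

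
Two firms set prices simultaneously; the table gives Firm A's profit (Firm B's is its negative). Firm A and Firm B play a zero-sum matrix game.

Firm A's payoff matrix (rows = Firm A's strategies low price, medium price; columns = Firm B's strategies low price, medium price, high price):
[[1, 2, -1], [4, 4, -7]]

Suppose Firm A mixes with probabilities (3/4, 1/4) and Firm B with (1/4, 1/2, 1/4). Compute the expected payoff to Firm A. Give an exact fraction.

Against (1/4, 1/2, 1/4), each row's expected payoff is low price: 1; medium price: 5/4.
Taking the (3/4, 1/4)-weighted average: (3/4)·(1) + (1/4)·(5/4) = 17/16.

17/16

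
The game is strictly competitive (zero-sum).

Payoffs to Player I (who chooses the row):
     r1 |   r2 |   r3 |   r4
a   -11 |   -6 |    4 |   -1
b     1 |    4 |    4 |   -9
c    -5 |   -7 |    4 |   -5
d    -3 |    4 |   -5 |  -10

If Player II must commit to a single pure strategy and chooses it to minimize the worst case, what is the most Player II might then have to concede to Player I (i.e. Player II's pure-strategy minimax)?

The worst case (largest entry) in each column is r1: 1, r2: 4, r3: 4, r4: -1.
The best (smallest) of these is -1.

-1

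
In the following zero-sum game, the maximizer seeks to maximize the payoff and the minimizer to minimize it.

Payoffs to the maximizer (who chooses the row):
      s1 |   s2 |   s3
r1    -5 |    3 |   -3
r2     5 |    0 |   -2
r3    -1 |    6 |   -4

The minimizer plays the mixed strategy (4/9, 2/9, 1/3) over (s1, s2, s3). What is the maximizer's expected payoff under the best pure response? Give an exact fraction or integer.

r1: (-5)·(4/9) + (3)·(2/9) + (-3)·(1/3) = -23/9.
r2: (5)·(4/9) + (0)·(2/9) + (-2)·(1/3) = 14/9.
r3: (-1)·(4/9) + (6)·(2/9) + (-4)·(1/3) = -4/9.
The best pure response is r2 with expected payoff 14/9.

14/9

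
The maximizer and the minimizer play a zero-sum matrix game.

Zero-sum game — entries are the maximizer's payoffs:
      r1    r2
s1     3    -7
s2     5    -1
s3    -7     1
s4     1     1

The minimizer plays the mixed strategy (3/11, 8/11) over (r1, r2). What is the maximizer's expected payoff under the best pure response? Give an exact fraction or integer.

1

s1: (3)·(3/11) + (-7)·(8/11) = -47/11.
s2: (5)·(3/11) + (-1)·(8/11) = 7/11.
s3: (-7)·(3/11) + (1)·(8/11) = -13/11.
s4: (1)·(3/11) + (1)·(8/11) = 1.
The best pure response is s4 with expected payoff 1.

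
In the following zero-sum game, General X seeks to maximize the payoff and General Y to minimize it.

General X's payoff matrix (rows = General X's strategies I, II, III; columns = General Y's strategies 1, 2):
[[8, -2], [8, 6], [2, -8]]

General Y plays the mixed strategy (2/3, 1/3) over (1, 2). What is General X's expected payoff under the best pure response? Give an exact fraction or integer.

22/3

I: (8)·(2/3) + (-2)·(1/3) = 14/3.
II: (8)·(2/3) + (6)·(1/3) = 22/3.
III: (2)·(2/3) + (-8)·(1/3) = -4/3.
The best pure response is II with expected payoff 22/3.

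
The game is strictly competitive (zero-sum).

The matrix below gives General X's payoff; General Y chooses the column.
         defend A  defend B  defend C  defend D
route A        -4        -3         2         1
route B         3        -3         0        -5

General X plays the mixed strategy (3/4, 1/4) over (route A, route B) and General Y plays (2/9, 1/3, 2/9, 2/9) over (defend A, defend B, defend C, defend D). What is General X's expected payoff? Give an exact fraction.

-23/18

Against (2/9, 1/3, 2/9, 2/9), each row's expected payoff is route A: -11/9; route B: -13/9.
Taking the (3/4, 1/4)-weighted average: (3/4)·(-11/9) + (1/4)·(-13/9) = -23/18.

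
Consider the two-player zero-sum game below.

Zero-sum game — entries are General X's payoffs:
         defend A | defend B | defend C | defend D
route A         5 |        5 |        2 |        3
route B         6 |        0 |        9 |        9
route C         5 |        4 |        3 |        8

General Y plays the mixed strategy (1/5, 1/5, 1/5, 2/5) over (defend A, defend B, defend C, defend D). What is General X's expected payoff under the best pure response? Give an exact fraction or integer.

route A: (5)·(1/5) + (5)·(1/5) + (2)·(1/5) + (3)·(2/5) = 18/5.
route B: (6)·(1/5) + (0)·(1/5) + (9)·(1/5) + (9)·(2/5) = 33/5.
route C: (5)·(1/5) + (4)·(1/5) + (3)·(1/5) + (8)·(2/5) = 28/5.
The best pure response is route B with expected payoff 33/5.

33/5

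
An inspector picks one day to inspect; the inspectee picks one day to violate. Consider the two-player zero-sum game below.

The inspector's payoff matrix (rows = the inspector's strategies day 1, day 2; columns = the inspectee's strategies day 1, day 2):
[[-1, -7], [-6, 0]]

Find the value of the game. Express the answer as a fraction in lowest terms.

-7/2

Row minima are -7 and -6, so the inspector's maximin is -6; column maxima are -1 and 0, so the inspectee's minimax is -1. These differ, so the equilibrium is in mixed strategies.
Let the inspector play day 1 with probability p. The inspectee is indifferent when −p − 6(1−p) = −7p, giving p = 1/2.
Let the inspectee play day 1 with probability q. The inspector is indifferent when −q − 7(1−q) = −6q, giving q = 7/12.
The value is -1·(7/12) + (-7)·(5/12) = -7/2.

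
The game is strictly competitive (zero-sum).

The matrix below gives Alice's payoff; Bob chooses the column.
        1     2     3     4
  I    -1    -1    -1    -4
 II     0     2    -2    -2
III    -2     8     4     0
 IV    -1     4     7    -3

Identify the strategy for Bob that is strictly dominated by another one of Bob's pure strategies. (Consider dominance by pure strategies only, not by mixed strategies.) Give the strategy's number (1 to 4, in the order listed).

2

Bob prefers columns that give Alice less. Compare 2 with 4: -4 < -1, -2 < 2, 0 < 8, -3 < 4.
So 4 strictly dominates 2 for Bob; 2 is strictly dominated.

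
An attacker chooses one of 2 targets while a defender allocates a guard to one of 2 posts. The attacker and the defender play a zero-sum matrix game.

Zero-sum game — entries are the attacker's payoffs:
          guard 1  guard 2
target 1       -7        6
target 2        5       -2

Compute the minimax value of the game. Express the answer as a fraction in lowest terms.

Row minima are -7 and -2, so the attacker's maximin is -2; column maxima are 5 and 6, so the defender's minimax is 5. These differ, so the equilibrium is in mixed strategies.
Let the attacker play target 1 with probability p. The defender is indifferent when −7p + 5(1−p) = 6p − 2(1−p), giving p = 7/20.
Let the defender play guard 1 with probability q. The attacker is indifferent when −7q + 6(1−q) = 5q − 2(1−q), giving q = 2/5.
The value is -7·(2/5) + (6)·(3/5) = 4/5.

4/5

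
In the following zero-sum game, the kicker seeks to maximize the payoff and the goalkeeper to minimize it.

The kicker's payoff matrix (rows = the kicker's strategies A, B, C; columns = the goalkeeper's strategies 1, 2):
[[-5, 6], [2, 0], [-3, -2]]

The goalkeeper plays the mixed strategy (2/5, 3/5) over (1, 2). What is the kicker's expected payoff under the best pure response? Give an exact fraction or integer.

8/5

A: (-5)·(2/5) + (6)·(3/5) = 8/5.
B: (2)·(2/5) + (0)·(3/5) = 4/5.
C: (-3)·(2/5) + (-2)·(3/5) = -12/5.
The best pure response is A with expected payoff 8/5.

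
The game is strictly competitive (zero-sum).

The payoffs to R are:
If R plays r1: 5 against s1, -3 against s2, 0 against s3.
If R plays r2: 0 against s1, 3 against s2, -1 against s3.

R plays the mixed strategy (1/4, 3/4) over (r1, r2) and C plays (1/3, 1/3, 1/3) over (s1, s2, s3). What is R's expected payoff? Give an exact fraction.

Against (1/3, 1/3, 1/3), each row's expected payoff is r1: 2/3; r2: 2/3.
Taking the (1/4, 3/4)-weighted average: (1/4)·(2/3) + (3/4)·(2/3) = 2/3.

2/3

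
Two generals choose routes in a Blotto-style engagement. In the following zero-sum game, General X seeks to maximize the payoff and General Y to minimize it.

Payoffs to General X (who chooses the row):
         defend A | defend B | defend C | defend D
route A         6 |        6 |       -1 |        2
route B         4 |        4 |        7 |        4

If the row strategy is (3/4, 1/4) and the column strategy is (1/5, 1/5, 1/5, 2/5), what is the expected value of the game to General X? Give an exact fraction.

17/5

Against (1/5, 1/5, 1/5, 2/5), each row's expected payoff is route A: 3; route B: 23/5.
Taking the (3/4, 1/4)-weighted average: (3/4)·(3) + (1/4)·(23/5) = 17/5.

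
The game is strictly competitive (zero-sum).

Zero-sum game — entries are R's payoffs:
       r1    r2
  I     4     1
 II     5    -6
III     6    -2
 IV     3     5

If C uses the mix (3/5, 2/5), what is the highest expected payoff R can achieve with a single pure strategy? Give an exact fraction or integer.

I: (4)·(3/5) + (1)·(2/5) = 14/5.
II: (5)·(3/5) + (-6)·(2/5) = 3/5.
III: (6)·(3/5) + (-2)·(2/5) = 14/5.
IV: (3)·(3/5) + (5)·(2/5) = 19/5.
The best pure response is IV with expected payoff 19/5.

19/5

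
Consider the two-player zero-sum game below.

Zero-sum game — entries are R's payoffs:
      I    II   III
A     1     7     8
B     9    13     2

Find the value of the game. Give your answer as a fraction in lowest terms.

Column II is strictly dominated by I for C (it gives R more in every row).
The remaining 2×2 game on (A, B) × (I, III) has no saddle point. Let R play A with probability p; indifference gives p + 9(1−p) = 8p + 2(1−p), so p = 1/2.
Similarly C's optimal q on I is 3/7, and the value is 1·(3/7) + (8)·(4/7) = 5.

5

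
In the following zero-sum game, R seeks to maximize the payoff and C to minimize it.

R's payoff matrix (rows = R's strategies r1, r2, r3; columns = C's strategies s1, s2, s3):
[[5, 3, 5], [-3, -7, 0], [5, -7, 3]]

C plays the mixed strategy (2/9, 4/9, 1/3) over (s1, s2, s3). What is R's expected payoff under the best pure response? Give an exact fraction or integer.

r1: (5)·(2/9) + (3)·(4/9) + (5)·(1/3) = 37/9.
r2: (-3)·(2/9) + (-7)·(4/9) + (0)·(1/3) = -34/9.
r3: (5)·(2/9) + (-7)·(4/9) + (3)·(1/3) = -1.
The best pure response is r1 with expected payoff 37/9.

37/9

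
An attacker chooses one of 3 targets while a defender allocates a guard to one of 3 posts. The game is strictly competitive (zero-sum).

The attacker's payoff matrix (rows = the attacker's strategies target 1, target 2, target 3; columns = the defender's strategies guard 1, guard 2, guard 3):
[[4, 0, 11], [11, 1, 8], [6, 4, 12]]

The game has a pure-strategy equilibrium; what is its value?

Row minima: 0, 1, 4 → the attacker's maximin is 4.
Column maxima: 11, 4, 12 → the defender's minimax is 4.
They coincide at (target 3, guard 2), so the value is 4.

4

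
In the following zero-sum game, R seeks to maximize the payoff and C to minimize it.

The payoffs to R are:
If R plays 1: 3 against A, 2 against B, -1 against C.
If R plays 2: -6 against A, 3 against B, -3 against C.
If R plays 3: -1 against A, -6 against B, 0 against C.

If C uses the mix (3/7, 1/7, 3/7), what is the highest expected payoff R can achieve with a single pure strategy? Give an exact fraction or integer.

1: (3)·(3/7) + (2)·(1/7) + (-1)·(3/7) = 8/7.
2: (-6)·(3/7) + (3)·(1/7) + (-3)·(3/7) = -24/7.
3: (-1)·(3/7) + (-6)·(1/7) + (0)·(3/7) = -9/7.
The best pure response is 1 with expected payoff 8/7.

8/7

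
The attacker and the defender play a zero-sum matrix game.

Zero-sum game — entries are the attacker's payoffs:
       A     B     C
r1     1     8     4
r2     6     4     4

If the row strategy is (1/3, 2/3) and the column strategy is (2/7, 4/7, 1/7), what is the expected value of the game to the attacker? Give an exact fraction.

34/7

Against (2/7, 4/7, 1/7), each row's expected payoff is r1: 38/7; r2: 32/7.
Taking the (1/3, 2/3)-weighted average: (1/3)·(38/7) + (2/3)·(32/7) = 34/7.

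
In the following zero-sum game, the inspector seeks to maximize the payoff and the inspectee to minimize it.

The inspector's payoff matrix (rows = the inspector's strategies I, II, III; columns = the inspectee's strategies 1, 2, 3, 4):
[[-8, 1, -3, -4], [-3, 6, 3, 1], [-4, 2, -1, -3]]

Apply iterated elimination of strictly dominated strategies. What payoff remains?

Row III is strictly dominated by row II (-3>-4, 6>2, 3>-1, 1>-3); eliminate III.
Column 4 is strictly dominated by 1 for the inspectee (-8<-4, -3<1); eliminate 4.
Column 3 is strictly dominated by 1 for the inspectee (-8<-3, -3<3); eliminate 3.
Row I is strictly dominated by row II (-3>-8, 6>1); eliminate I.
Column 2 is strictly dominated by 1 for the inspectee (-3<6); eliminate 2.
Only (II, 1) remains, with payoff -3.

-3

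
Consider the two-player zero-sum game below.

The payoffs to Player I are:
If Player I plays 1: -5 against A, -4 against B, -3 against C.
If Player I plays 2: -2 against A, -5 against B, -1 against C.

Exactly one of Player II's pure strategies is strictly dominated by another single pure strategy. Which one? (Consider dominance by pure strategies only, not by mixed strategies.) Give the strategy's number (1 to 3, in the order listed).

3

Player II prefers columns that give Player I less. Compare C with A: -5 < -3, -2 < -1.
So A strictly dominates C for Player II; C is strictly dominated.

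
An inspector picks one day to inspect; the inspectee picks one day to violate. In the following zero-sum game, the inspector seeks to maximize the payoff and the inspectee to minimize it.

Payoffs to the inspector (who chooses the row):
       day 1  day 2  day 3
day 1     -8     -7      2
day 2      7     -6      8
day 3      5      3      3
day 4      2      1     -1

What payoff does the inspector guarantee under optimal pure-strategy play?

Row minima: -8, -6, 3, -1 → the inspector's maximin is 3.
Column maxima: 7, 3, 8 → the inspectee's minimax is 3.
They coincide at (day 3, day 2), so the value is 3.

3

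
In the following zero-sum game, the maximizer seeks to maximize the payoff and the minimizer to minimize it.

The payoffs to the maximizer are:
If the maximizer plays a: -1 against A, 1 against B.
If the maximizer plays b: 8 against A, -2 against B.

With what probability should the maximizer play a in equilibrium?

5/6

Row minima are -1 and -2, so the maximizer's maximin is -1; column maxima are 8 and 1, so the minimizer's minimax is 1. These differ, so the equilibrium is in mixed strategies.
Let the maximizer play a with probability p. The minimizer is indifferent when −p + 8(1−p) = p − 2(1−p), giving p = 5/6.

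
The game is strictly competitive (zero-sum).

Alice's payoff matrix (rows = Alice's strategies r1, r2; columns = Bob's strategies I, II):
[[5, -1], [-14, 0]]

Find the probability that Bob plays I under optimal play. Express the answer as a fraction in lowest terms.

1/20

Row minima are -1 and -14, so Alice's maximin is -1; column maxima are 5 and 0, so Bob's minimax is 0. These differ, so the equilibrium is in mixed strategies.
Let Bob play I with probability q. Alice is indifferent when 5q − (1−q) = −14q, giving q = 1/20.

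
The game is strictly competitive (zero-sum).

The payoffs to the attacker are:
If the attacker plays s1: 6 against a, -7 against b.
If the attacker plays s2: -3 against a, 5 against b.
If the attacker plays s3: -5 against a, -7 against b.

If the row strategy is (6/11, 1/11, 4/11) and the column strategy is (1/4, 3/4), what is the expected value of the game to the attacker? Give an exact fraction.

Against (1/4, 3/4), each row's expected payoff is s1: -15/4; s2: 3; s3: -13/2.
Taking the (6/11, 1/11, 4/11)-weighted average: (6/11)·(-15/4) + (1/11)·(3) + (4/11)·(-13/2) = -91/22.

-91/22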